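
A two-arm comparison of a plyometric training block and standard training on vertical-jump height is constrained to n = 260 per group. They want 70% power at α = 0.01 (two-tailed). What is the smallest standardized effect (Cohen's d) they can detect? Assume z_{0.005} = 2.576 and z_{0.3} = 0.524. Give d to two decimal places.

For two independent groups of n = 260 each: d_min = (z_{α/2} + z_β)·√(2/n).
z-sum = 2.576 + 0.524 = 3.100.
d_min = 3.100 × √(2/260) = 3.100 × 0.0877 = 0.272.

d_min ≈ 0.27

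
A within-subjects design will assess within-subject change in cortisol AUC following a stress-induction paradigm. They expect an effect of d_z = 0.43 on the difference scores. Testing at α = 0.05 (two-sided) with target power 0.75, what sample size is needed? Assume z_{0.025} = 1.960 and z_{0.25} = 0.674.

n = 38 pairs

For a paired (one-sample on differences) test: n = ((z_{α/2} + z_β) / d)².
z_{α/2} + z_β = 1.960 + 0.674 = 2.634.
n = (2.634 / 0.43)² = 6.126² = 37.52.
Round up.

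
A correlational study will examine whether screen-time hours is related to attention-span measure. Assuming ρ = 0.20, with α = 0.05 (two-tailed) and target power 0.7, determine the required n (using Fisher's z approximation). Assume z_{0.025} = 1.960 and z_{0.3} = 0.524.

Fisher's z: C = ½·ln((1+r)/(1−r)) = ½·ln(1.5000) = 0.2027.
n = ((z_{α/2} + z_β)/C)² + 3.
(1.960 + 0.524) / 0.2027 = 2.484 / 0.2027 = 12.255.
n = 12.255² + 3 = 150.17 + 3 = 153.2.
Round up.

n = 154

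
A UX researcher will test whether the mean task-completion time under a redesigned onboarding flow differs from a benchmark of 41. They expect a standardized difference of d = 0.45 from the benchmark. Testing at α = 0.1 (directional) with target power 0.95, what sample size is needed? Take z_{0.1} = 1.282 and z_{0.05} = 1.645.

For a one-sample test: n = ((z_{α} + z_β) / d)².
z_{α} + z_β = 1.282 + 1.645 = 2.927.
n = (2.927 / 0.45)² = 6.504² = 42.31.
Round up.

n = 43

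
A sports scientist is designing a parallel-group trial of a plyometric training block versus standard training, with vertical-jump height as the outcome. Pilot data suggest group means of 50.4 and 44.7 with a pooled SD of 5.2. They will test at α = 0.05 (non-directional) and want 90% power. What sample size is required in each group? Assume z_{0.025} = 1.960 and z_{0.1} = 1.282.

Cohen's d = |M₁ − M₂| / SD_pooled = |50.4 − 44.7| / 5.2 = 5.7 / 5.2 = 1.096.
For two independent groups with equal n: n = 2·((z_{α/2} + z_β) / d)².
z_{α/2} + z_β = 1.960 + 1.282 = 3.242.
n = 2 × (3.242 / 1.096)² = 2 × 2.958² = 2 × 8.75 = 17.5.
Round up to the next whole participant.

n = 18 per group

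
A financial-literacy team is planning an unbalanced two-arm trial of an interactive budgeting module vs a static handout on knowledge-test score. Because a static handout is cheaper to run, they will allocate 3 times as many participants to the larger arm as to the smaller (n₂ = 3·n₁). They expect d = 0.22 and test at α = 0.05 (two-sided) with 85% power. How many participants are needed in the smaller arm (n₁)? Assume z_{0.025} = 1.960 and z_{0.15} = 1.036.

With allocation ratio k = n₂/n₁ = 3, Var(x̄₁−x̄₂) = σ²(1/n₁ + 1/(k·n₁)) = σ²·(k+1)/(k·n₁).
So n₁ = (1 + 1/k)·((z_{α/2} + z_β)/d)² = 1.333 × (2.996/0.22)².
n₁ = 1.333 × 185.45 = 247.3.
Round up: n₁ = 248, giving n₂ = 3 × 248 = 744.

n₁ = 248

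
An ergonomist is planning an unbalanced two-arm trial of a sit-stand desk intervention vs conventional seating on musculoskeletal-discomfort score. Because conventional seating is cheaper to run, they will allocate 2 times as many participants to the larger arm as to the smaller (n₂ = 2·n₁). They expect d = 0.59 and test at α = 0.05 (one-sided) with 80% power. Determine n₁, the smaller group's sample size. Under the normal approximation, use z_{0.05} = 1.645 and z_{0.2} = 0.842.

With allocation ratio k = n₂/n₁ = 2, Var(x̄₁−x̄₂) = σ²(1/n₁ + 1/(k·n₁)) = σ²·(k+1)/(k·n₁).
So n₁ = (1 + 1/k)·((z_{α} + z_β)/d)² = 1.500 × (2.487/0.59)².
n₁ = 1.500 × 17.77 = 26.7.
Round up: n₁ = 27, giving n₂ = 2 × 27 = 54.

n₁ = 27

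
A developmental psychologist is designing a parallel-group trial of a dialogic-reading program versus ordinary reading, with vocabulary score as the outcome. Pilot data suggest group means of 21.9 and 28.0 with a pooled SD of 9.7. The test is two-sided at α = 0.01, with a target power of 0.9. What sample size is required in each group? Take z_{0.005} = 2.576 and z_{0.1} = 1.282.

Cohen's d = |M₁ − M₂| / SD_pooled = |21.9 − 28.0| / 9.7 = 6.1 / 9.7 = 0.629.
For two independent groups with equal n: n = 2·((z_{α/2} + z_β) / d)².
z_{α/2} + z_β = 2.576 + 1.282 = 3.858.
n = 2 × (3.858 / 0.629)² = 2 × 6.134² = 2 × 37.62 = 75.2.
Round up to the next whole participant.

n = 76 per group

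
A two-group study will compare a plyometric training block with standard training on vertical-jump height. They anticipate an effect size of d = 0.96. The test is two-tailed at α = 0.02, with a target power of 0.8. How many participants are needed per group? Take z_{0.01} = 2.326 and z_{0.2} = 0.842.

For two independent groups with equal n: n = 2·((z_{α/2} + z_β) / d)².
z_{α/2} + z_β = 2.326 + 0.842 = 3.168.
n = 2 × (3.168 / 0.96)² = 2 × 3.300² = 2 × 10.89 = 21.8.
Round up to the next whole participant.

n = 22 per group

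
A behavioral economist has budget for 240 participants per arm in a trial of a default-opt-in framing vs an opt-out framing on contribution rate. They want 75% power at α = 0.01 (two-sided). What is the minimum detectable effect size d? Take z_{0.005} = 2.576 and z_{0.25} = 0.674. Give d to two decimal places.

d_min ≈ 0.30

For two independent groups of n = 240 each: d_min = (z_{α/2} + z_β)·√(2/n).
z-sum = 2.576 + 0.674 = 3.250.
d_min = 3.250 × √(2/240) = 3.250 × 0.0913 = 0.297.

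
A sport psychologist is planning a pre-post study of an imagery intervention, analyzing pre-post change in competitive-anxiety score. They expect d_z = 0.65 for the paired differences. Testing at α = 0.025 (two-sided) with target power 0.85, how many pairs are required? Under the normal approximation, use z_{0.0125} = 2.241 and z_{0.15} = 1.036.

For a paired (one-sample on differences) test: n = ((z_{α/2} + z_β) / d)².
z_{α/2} + z_β = 2.241 + 1.036 = 3.277.
n = (3.277 / 0.65)² = 5.042² = 25.42.
Round up.

n = 26 pairs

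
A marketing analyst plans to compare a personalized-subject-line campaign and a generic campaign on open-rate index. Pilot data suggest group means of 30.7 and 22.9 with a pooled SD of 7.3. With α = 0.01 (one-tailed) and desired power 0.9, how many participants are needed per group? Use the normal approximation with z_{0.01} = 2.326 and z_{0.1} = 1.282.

Cohen's d = |M₁ − M₂| / SD_pooled = |30.7 − 22.9| / 7.3 = 7.8 / 7.3 = 1.068.
For two independent groups with equal n: n = 2·((z_{α} + z_β) / d)².
z_{α} + z_β = 2.326 + 1.282 = 3.608.
n = 2 × (3.608 / 1.068)² = 2 × 3.378² = 2 × 11.41 = 22.8.
Round up to the next whole participant.

n = 23 per group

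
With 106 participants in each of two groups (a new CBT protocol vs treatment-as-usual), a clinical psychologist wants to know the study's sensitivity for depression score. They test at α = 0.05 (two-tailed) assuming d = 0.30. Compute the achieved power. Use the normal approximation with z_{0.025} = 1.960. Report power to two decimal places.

For two equal groups, power = Φ(d·√(n/2) − z_{α/2}).
d·√(n/2) = 0.30 × √(106/2) = 0.30 × 7.280 = 2.184.
z_β = 2.184 − 1.960 = 0.224.
Power = Φ(0.224) = 0.589.

power ≈ 0.59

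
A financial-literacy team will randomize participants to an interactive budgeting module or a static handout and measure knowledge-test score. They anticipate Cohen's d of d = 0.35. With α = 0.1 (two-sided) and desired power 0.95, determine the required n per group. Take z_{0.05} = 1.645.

n = 177 per group

For two independent groups with equal n: n = 2·((z_{α/2} + z_β) / d)².
z_{α/2} + z_β = 1.645 + 1.645 = 3.290.
n = 2 × (3.290 / 0.35)² = 2 × 9.400² = 2 × 88.36 = 176.7.
Round up to the next whole participant.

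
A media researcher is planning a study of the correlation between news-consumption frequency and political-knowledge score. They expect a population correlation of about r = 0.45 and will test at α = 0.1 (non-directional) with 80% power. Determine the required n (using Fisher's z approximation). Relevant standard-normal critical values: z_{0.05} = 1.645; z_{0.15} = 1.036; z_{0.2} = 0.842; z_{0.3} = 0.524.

Fisher's z: C = ½·ln((1+r)/(1−r)) = ½·ln(2.6364) = 0.4847.
n = ((z_{α/2} + z_β)/C)² + 3.
(1.645 + 0.842) / 0.4847 = 2.487 / 0.4847 = 5.131.
n = 5.131² + 3 = 26.33 + 3 = 29.3.
Round up.

n = 30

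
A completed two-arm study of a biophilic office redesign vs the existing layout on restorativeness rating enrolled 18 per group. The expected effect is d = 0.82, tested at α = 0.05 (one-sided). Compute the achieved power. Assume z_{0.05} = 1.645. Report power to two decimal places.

power ≈ 0.79

For two equal groups, power = Φ(d·√(n/2) − z_{α}).
d·√(n/2) = 0.82 × √(18/2) = 0.82 × 3.000 = 2.460.
z_β = 2.460 − 1.645 = 0.815.
Power = Φ(0.815) = 0.792.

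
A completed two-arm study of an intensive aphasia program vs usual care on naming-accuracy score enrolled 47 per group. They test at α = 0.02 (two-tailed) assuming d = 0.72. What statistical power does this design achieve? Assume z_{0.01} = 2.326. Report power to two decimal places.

For two equal groups, power = Φ(d·√(n/2) − z_{α/2}).
d·√(n/2) = 0.72 × √(47/2) = 0.72 × 4.848 = 3.490.
z_β = 3.490 − 2.326 = 1.164.
Power = Φ(1.164) = 0.878.

power ≈ 0.88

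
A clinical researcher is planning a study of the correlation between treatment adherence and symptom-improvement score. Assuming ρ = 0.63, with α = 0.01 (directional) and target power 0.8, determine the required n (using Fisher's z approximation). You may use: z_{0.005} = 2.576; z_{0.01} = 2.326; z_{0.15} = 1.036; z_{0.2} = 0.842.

n = 22

Fisher's z: C = ½·ln((1+r)/(1−r)) = ½·ln(4.4054) = 0.7414.
n = ((z_{α} + z_β)/C)² + 3.
(2.326 + 0.842) / 0.7414 = 3.168 / 0.7414 = 4.273.
n = 4.273² + 3 = 18.26 + 3 = 21.3.
Round up.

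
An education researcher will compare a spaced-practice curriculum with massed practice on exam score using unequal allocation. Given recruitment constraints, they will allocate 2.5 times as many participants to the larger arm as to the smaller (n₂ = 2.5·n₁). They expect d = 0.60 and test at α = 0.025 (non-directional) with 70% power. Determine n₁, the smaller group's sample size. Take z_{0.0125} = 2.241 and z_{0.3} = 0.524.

n₁ = 30

With allocation ratio k = n₂/n₁ = 2.5, Var(x̄₁−x̄₂) = σ²(1/n₁ + 1/(k·n₁)) = σ²·(k+1)/(k·n₁).
So n₁ = (1 + 1/k)·((z_{α/2} + z_β)/d)² = 1.400 × (2.765/0.60)².
n₁ = 1.400 × 21.24 = 29.7.
Round up: n₁ = 30, giving n₂ = 2.5 × 30 = 75.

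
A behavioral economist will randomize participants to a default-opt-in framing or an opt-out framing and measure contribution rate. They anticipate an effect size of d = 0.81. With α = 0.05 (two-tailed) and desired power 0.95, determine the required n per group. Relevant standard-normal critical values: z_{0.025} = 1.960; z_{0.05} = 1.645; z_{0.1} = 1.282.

For two independent groups with equal n: n = 2·((z_{α/2} + z_β) / d)².
z_{α/2} + z_β = 1.960 + 1.645 = 3.605.
n = 2 × (3.605 / 0.81)² = 2 × 4.451² = 2 × 19.81 = 39.6.
Round up to the next whole participant.

n = 40 per group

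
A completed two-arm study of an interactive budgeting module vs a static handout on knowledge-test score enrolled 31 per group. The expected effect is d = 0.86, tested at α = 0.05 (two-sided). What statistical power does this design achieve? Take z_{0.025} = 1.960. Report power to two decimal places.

For two equal groups, power = Φ(d·√(n/2) − z_{α/2}).
d·√(n/2) = 0.86 × √(31/2) = 0.86 × 3.937 = 3.386.
z_β = 3.386 − 1.960 = 1.426.
Power = Φ(1.426) = 0.923.

power ≈ 0.92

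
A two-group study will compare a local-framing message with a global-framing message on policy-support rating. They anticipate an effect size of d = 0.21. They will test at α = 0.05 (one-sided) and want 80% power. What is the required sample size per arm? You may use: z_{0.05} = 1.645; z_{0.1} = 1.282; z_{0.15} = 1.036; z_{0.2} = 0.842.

For two independent groups with equal n: n = 2·((z_{α} + z_β) / d)².
z_{α} + z_β = 1.645 + 0.842 = 2.487.
n = 2 × (2.487 / 0.21)² = 2 × 11.843² = 2 × 140.25 = 280.5.
Round up to the next whole participant.

n = 281 per group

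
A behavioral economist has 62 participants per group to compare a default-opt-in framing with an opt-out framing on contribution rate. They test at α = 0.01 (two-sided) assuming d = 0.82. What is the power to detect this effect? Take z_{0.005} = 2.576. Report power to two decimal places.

For two equal groups, power = Φ(d·√(n/2) − z_{α/2}).
d·√(n/2) = 0.82 × √(62/2) = 0.82 × 5.568 = 4.566.
z_β = 4.566 − 2.576 = 1.990.
Power = Φ(1.990) = 0.977.

power ≈ 0.98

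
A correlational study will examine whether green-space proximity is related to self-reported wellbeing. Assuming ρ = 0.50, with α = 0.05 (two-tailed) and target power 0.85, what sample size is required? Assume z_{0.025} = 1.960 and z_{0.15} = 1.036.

n = 33

Fisher's z: C = ½·ln((1+r)/(1−r)) = ½·ln(3.0000) = 0.5493.
n = ((z_{α/2} + z_β)/C)² + 3.
(1.960 + 1.036) / 0.5493 = 2.996 / 0.5493 = 5.454.
n = 5.454² + 3 = 29.75 + 3 = 32.7.
Round up.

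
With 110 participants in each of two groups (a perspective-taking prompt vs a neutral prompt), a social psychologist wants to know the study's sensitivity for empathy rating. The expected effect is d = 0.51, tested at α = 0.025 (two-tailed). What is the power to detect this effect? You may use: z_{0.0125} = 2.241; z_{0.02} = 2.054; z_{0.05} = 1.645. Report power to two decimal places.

For two equal groups, power = Φ(d·√(n/2) − z_{α/2}).
d·√(n/2) = 0.51 × √(110/2) = 0.51 × 7.416 = 3.782.
z_β = 3.782 − 2.241 = 1.541.
Power = Φ(1.541) = 0.938.

power ≈ 0.94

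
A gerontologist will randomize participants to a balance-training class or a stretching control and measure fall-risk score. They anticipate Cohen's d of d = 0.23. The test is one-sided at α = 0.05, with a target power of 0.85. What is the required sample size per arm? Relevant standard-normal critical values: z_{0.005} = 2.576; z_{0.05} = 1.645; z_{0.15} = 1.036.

n = 272 per group

For two independent groups with equal n: n = 2·((z_{α} + z_β) / d)².
z_{α} + z_β = 1.645 + 1.036 = 2.681.
n = 2 × (2.681 / 0.23)² = 2 × 11.657² = 2 × 135.87 = 271.7.
Round up to the next whole participant.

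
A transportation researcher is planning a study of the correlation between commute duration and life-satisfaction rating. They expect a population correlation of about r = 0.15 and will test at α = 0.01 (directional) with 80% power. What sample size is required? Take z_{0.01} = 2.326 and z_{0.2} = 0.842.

Fisher's z: C = ½·ln((1+r)/(1−r)) = ½·ln(1.3529) = 0.1511.
n = ((z_{α} + z_β)/C)² + 3.
(2.326 + 0.842) / 0.1511 = 3.168 / 0.1511 = 20.966.
n = 20.966² + 3 = 439.58 + 3 = 442.6.
Round up.

n = 443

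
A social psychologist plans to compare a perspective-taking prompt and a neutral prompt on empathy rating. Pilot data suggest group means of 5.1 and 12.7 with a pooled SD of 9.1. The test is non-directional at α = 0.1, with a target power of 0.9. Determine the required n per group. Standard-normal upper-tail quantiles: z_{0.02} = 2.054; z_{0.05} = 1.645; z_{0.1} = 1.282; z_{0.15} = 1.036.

n = 25 per group

Cohen's d = |M₁ − M₂| / SD_pooled = |5.1 − 12.7| / 9.1 = 7.6 / 9.1 = 0.835.
For two independent groups with equal n: n = 2·((z_{α/2} + z_β) / d)².
z_{α/2} + z_β = 1.645 + 1.282 = 2.927.
n = 2 × (2.927 / 0.835)² = 2 × 3.505² = 2 × 12.29 = 24.6.
Round up to the next whole participant.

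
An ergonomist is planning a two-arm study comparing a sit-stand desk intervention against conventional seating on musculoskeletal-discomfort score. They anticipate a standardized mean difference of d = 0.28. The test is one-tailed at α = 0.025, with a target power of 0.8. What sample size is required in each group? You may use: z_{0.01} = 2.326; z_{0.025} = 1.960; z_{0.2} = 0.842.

For two independent groups with equal n: n = 2·((z_{α} + z_β) / d)².
z_{α} + z_β = 1.960 + 0.842 = 2.802.
n = 2 × (2.802 / 0.28)² = 2 × 10.007² = 2 × 100.14 = 200.3.
Round up to the next whole participant.

n = 201 per group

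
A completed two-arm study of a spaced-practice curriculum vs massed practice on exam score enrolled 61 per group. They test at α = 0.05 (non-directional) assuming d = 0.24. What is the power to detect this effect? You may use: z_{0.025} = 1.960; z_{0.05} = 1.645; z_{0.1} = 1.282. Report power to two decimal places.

power ≈ 0.26

For two equal groups, power = Φ(d·√(n/2) − z_{α/2}).
d·√(n/2) = 0.24 × √(61/2) = 0.24 × 5.523 = 1.325.
z_β = 1.325 − 1.960 = -0.635.
Power = Φ(-0.635) = 0.263.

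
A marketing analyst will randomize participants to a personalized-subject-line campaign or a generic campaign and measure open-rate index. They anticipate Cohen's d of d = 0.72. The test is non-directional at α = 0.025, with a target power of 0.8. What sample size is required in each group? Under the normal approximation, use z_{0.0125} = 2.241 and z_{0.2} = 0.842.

For two independent groups with equal n: n = 2·((z_{α/2} + z_β) / d)².
z_{α/2} + z_β = 2.241 + 0.842 = 3.083.
n = 2 × (3.083 / 0.72)² = 2 × 4.282² = 2 × 18.34 = 36.7.
Round up to the next whole participant.

n = 37 per group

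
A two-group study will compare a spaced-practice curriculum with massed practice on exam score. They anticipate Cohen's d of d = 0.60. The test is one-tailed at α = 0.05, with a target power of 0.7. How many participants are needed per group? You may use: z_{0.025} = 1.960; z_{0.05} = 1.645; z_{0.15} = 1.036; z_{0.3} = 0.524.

n = 27 per group

For two independent groups with equal n: n = 2·((z_{α} + z_β) / d)².
z_{α} + z_β = 1.645 + 0.524 = 2.169.
n = 2 × (2.169 / 0.60)² = 2 × 3.615² = 2 × 13.07 = 26.1.
Round up to the next whole participant.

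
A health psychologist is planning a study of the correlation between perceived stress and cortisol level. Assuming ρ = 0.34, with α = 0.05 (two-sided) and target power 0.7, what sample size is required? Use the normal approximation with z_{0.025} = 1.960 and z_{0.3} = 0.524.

Fisher's z: C = ½·ln((1+r)/(1−r)) = ½·ln(2.0303) = 0.3541.
n = ((z_{α/2} + z_β)/C)² + 3.
(1.960 + 0.524) / 0.3541 = 2.484 / 0.3541 = 7.015.
n = 7.015² + 3 = 49.21 + 3 = 52.2.
Round up.

n = 53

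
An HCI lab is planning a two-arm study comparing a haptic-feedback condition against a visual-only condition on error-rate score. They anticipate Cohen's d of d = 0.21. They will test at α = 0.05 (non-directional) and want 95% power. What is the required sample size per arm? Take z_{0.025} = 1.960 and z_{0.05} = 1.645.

n = 590 per group

For two independent groups with equal n: n = 2·((z_{α/2} + z_β) / d)².
z_{α/2} + z_β = 1.960 + 1.645 = 3.605.
n = 2 × (3.605 / 0.21)² = 2 × 17.167² = 2 × 294.69 = 589.4.
Round up to the next whole participant.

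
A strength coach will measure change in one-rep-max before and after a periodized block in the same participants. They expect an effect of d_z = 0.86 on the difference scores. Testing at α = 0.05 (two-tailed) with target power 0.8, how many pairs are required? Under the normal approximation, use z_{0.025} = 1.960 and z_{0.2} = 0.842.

For a paired (one-sample on differences) test: n = ((z_{α/2} + z_β) / d)².
z_{α/2} + z_β = 1.960 + 0.842 = 2.802.
n = (2.802 / 0.86)² = 3.258² = 10.62.
Round up.

n = 11 pairs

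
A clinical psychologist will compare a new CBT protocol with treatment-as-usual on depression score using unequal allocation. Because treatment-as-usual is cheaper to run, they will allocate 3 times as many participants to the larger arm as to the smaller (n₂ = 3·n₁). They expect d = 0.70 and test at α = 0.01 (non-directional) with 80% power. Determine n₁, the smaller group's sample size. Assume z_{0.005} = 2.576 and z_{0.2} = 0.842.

With allocation ratio k = n₂/n₁ = 3, Var(x̄₁−x̄₂) = σ²(1/n₁ + 1/(k·n₁)) = σ²·(k+1)/(k·n₁).
So n₁ = (1 + 1/k)·((z_{α/2} + z_β)/d)² = 1.333 × (3.418/0.70)².
n₁ = 1.333 × 23.84 = 31.8.
Round up: n₁ = 32, giving n₂ = 3 × 32 = 96.

n₁ = 32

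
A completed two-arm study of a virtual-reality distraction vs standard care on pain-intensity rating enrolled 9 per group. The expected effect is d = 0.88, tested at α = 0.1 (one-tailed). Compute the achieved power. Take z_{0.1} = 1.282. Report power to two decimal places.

power ≈ 0.72

For two equal groups, power = Φ(d·√(n/2) − z_{α}).
d·√(n/2) = 0.88 × √(9/2) = 0.88 × 2.121 = 1.867.
z_β = 1.867 − 1.282 = 0.585.
Power = Φ(0.585) = 0.721.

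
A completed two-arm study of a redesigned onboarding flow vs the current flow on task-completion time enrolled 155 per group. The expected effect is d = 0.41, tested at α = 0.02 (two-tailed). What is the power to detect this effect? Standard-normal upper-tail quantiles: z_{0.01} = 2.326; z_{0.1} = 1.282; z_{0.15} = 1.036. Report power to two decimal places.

power ≈ 0.90

For two equal groups, power = Φ(d·√(n/2) − z_{α/2}).
d·√(n/2) = 0.41 × √(155/2) = 0.41 × 8.803 = 3.609.
z_β = 3.609 − 2.326 = 1.283.
Power = Φ(1.283) = 0.900.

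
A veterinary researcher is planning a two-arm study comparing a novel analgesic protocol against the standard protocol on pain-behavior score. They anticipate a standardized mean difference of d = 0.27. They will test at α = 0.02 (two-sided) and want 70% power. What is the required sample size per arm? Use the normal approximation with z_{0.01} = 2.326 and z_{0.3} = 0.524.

For two independent groups with equal n: n = 2·((z_{α/2} + z_β) / d)².
z_{α/2} + z_β = 2.326 + 0.524 = 2.850.
n = 2 × (2.850 / 0.27)² = 2 × 10.556² = 2 × 111.42 = 222.8.
Round up to the next whole participant.

n = 223 per group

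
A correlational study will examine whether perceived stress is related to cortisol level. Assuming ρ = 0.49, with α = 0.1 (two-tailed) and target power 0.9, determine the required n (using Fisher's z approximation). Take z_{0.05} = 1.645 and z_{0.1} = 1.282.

n = 33

Fisher's z: C = ½·ln((1+r)/(1−r)) = ½·ln(2.9216) = 0.5361.
n = ((z_{α/2} + z_β)/C)² + 3.
(1.645 + 1.282) / 0.5361 = 2.927 / 0.5361 = 5.460.
n = 5.460² + 3 = 29.81 + 3 = 32.8.
Round up.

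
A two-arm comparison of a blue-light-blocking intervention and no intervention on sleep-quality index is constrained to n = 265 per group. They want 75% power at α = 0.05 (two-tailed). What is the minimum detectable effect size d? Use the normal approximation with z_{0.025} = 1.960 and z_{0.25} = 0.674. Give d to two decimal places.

For two independent groups of n = 265 each: d_min = (z_{α/2} + z_β)·√(2/n).
z-sum = 1.960 + 0.674 = 2.634.
d_min = 2.634 × √(2/265) = 2.634 × 0.0869 = 0.229.

d_min ≈ 0.23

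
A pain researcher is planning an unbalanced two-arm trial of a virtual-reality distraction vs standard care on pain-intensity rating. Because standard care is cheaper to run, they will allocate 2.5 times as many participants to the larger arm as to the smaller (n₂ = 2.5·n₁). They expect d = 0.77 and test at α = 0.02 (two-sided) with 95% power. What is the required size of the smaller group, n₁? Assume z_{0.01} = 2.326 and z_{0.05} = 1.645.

With allocation ratio k = n₂/n₁ = 2.5, Var(x̄₁−x̄₂) = σ²(1/n₁ + 1/(k·n₁)) = σ²·(k+1)/(k·n₁).
So n₁ = (1 + 1/k)·((z_{α/2} + z_β)/d)² = 1.400 × (3.971/0.77)².
n₁ = 1.400 × 26.60 = 37.2.
Round up: n₁ = 38, giving n₂ = 2.5 × 38 = 95.

n₁ = 38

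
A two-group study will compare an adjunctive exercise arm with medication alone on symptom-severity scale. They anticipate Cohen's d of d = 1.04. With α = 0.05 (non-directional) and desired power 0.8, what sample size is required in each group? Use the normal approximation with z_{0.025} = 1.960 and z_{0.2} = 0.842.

For two independent groups with equal n: n = 2·((z_{α/2} + z_β) / d)².
z_{α/2} + z_β = 1.960 + 0.842 = 2.802.
n = 2 × (2.802 / 1.04)² = 2 × 2.694² = 2 × 7.26 = 14.5.
Round up to the next whole participant.

n = 15 per group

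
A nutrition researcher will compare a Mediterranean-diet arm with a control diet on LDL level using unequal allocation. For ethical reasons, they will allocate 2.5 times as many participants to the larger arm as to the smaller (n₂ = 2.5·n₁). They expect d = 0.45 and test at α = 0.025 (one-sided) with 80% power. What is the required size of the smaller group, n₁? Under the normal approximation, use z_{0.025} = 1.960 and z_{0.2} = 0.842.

With allocation ratio k = n₂/n₁ = 2.5, Var(x̄₁−x̄₂) = σ²(1/n₁ + 1/(k·n₁)) = σ²·(k+1)/(k·n₁).
So n₁ = (1 + 1/k)·((z_{α} + z_β)/d)² = 1.400 × (2.802/0.45)².
n₁ = 1.400 × 38.77 = 54.3.
Round up: n₁ = 55, giving n₂ = ⌈2.5 × 55⌉ = ⌈137.5⌉ = 138.

n₁ = 55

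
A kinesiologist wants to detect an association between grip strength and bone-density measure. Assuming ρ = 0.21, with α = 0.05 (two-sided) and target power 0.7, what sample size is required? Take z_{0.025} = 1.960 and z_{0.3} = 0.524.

Fisher's z: C = ½·ln((1+r)/(1−r)) = ½·ln(1.5316) = 0.2132.
n = ((z_{α/2} + z_β)/C)² + 3.
(1.960 + 0.524) / 0.2132 = 2.484 / 0.2132 = 11.651.
n = 11.651² + 3 = 135.75 + 3 = 138.7.
Round up.

n = 139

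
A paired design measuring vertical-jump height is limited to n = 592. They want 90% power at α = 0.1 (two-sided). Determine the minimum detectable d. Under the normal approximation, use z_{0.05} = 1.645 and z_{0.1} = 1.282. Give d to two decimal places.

For a single sample (or paired design) of n = 592: d_min = (z_{α/2} + z_β)/√n.
z-sum = 1.645 + 1.282 = 2.927.
d_min = 2.927 / √592 = 2.927 / 24.331 = 0.120.

d_min ≈ 0.12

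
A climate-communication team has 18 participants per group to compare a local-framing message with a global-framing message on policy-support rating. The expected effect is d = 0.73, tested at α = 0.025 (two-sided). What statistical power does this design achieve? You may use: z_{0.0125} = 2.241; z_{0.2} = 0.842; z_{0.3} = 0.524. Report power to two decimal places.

power ≈ 0.48

For two equal groups, power = Φ(d·√(n/2) − z_{α/2}).
d·√(n/2) = 0.73 × √(18/2) = 0.73 × 3.000 = 2.190.
z_β = 2.190 − 2.241 = -0.051.
Power = Φ(-0.051) = 0.480.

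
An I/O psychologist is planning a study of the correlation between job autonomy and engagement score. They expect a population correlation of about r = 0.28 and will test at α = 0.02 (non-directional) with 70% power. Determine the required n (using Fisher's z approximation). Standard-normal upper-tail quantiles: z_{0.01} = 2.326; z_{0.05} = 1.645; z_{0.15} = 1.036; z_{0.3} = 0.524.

Fisher's z: C = ½·ln((1+r)/(1−r)) = ½·ln(1.7778) = 0.2877.
n = ((z_{α/2} + z_β)/C)² + 3.
(2.326 + 0.524) / 0.2877 = 2.850 / 0.2877 = 9.906.
n = 9.906² + 3 = 98.13 + 3 = 101.1.
Round up.

n = 102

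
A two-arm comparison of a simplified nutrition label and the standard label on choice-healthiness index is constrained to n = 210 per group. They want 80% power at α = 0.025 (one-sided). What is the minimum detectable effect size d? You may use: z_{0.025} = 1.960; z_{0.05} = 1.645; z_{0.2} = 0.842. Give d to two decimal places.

For two independent groups of n = 210 each: d_min = (z_{α} + z_β)·√(2/n).
z-sum = 1.960 + 0.842 = 2.802.
d_min = 2.802 × √(2/210) = 2.802 × 0.0976 = 0.273.

d_min ≈ 0.27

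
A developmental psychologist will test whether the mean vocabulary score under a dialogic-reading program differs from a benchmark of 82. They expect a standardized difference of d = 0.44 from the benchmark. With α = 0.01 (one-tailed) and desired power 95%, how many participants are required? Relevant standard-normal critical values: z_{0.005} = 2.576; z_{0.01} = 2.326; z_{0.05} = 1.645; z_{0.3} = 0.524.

For a one-sample test: n = ((z_{α} + z_β) / d)².
z_{α} + z_β = 2.326 + 1.645 = 3.971.
n = (3.971 / 0.44)² = 9.025² = 81.45.
Round up.

n = 82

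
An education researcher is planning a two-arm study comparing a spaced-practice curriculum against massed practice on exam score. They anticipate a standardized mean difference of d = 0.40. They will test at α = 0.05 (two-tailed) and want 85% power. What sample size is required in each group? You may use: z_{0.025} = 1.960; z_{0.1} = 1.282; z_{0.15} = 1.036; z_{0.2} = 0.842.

n = 113 per group

For two independent groups with equal n: n = 2·((z_{α/2} + z_β) / d)².
z_{α/2} + z_β = 1.960 + 1.036 = 2.996.
n = 2 × (2.996 / 0.40)² = 2 × 7.490² = 2 × 56.10 = 112.2.
Round up to the next whole participant.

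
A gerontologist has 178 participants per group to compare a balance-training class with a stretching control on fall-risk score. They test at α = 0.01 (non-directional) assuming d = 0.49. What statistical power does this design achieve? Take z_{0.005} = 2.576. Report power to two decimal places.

For two equal groups, power = Φ(d·√(n/2) − z_{α/2}).
d·√(n/2) = 0.49 × √(178/2) = 0.49 × 9.434 = 4.623.
z_β = 4.623 − 2.576 = 2.047.
Power = Φ(2.047) = 0.980.

power ≈ 0.98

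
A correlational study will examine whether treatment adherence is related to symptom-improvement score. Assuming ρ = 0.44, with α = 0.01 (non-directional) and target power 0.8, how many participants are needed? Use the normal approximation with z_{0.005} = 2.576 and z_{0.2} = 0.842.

Fisher's z: C = ½·ln((1+r)/(1−r)) = ½·ln(2.5714) = 0.4722.
n = ((z_{α/2} + z_β)/C)² + 3.
(2.576 + 0.842) / 0.4722 = 3.418 / 0.4722 = 7.238.
n = 7.238² + 3 = 52.40 + 3 = 55.4.
Round up.

n = 56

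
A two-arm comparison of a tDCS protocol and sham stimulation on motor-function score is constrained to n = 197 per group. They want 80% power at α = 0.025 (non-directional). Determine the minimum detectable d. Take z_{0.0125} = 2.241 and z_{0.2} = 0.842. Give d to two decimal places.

For two independent groups of n = 197 each: d_min = (z_{α/2} + z_β)·√(2/n).
z-sum = 2.241 + 0.842 = 3.083.
d_min = 3.083 × √(2/197) = 3.083 × 0.1008 = 0.311.

d_min ≈ 0.31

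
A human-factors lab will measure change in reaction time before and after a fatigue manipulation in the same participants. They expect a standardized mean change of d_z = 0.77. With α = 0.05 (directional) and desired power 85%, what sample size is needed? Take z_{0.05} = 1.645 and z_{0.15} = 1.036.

n = 13 pairs

For a paired (one-sample on differences) test: n = ((z_{α} + z_β) / d)².
z_{α} + z_β = 1.645 + 1.036 = 2.681.
n = (2.681 / 0.77)² = 3.482² = 12.12.
Round up.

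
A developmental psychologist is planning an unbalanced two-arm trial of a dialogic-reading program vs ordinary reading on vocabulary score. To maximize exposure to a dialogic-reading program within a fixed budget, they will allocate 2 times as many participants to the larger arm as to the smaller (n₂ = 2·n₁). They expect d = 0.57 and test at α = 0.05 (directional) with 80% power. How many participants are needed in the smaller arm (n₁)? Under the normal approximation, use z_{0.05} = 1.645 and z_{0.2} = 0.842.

n₁ = 29

With allocation ratio k = n₂/n₁ = 2, Var(x̄₁−x̄₂) = σ²(1/n₁ + 1/(k·n₁)) = σ²·(k+1)/(k·n₁).
So n₁ = (1 + 1/k)·((z_{α} + z_β)/d)² = 1.500 × (2.487/0.57)².
n₁ = 1.500 × 19.04 = 28.6.
Round up: n₁ = 29, giving n₂ = 2 × 29 = 58.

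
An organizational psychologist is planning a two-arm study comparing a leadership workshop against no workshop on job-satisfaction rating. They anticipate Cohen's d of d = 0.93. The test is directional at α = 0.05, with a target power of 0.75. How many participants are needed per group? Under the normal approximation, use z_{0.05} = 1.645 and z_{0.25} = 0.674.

n = 13 per group

For two independent groups with equal n: n = 2·((z_{α} + z_β) / d)².
z_{α} + z_β = 1.645 + 0.674 = 2.319.
n = 2 × (2.319 / 0.93)² = 2 × 2.494² = 2 × 6.22 = 12.4.
Round up to the next whole participant.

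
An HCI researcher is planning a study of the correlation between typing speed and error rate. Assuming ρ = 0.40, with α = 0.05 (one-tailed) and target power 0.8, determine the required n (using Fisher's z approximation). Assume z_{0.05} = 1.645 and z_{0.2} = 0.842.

n = 38

Fisher's z: C = ½·ln((1+r)/(1−r)) = ½·ln(2.3333) = 0.4236.
n = ((z_{α} + z_β)/C)² + 3.
(1.645 + 0.842) / 0.4236 = 2.487 / 0.4236 = 5.871.
n = 5.871² + 3 = 34.47 + 3 = 37.5.
Round up.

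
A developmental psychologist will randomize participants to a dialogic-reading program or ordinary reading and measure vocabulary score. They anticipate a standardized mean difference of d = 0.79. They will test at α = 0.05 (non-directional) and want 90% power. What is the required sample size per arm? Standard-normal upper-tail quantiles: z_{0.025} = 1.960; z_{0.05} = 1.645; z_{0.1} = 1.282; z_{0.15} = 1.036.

For two independent groups with equal n: n = 2·((z_{α/2} + z_β) / d)².
z_{α/2} + z_β = 1.960 + 1.282 = 3.242.
n = 2 × (3.242 / 0.79)² = 2 × 4.104² = 2 × 16.84 = 33.7.
Round up to the next whole participant.

n = 34 per group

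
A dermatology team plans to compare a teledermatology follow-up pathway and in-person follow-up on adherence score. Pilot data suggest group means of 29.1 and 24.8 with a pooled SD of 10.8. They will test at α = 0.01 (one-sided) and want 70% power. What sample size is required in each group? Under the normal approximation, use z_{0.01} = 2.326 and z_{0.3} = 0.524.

n = 103 per group

Cohen's d = |M₁ − M₂| / SD_pooled = |29.1 − 24.8| / 10.8 = 4.3 / 10.8 = 0.398.
For two independent groups with equal n: n = 2·((z_{α} + z_β) / d)².
z_{α} + z_β = 2.326 + 0.524 = 2.850.
n = 2 × (2.850 / 0.398)² = 2 × 7.161² = 2 × 51.28 = 102.6.
Round up to the next whole participant.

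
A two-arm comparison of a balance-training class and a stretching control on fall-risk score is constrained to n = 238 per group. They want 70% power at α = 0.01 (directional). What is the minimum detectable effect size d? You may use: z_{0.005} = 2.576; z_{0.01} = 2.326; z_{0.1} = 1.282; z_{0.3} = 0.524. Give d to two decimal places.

For two independent groups of n = 238 each: d_min = (z_{α} + z_β)·√(2/n).
z-sum = 2.326 + 0.524 = 2.850.
d_min = 2.850 × √(2/238) = 2.850 × 0.0917 = 0.261.

d_min ≈ 0.26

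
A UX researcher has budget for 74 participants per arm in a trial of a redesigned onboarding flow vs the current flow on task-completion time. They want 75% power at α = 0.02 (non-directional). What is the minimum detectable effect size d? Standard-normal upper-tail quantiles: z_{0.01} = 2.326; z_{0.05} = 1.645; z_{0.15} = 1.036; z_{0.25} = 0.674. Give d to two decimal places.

d_min ≈ 0.49

For two independent groups of n = 74 each: d_min = (z_{α/2} + z_β)·√(2/n).
z-sum = 2.326 + 0.674 = 3.000.
d_min = 3.000 × √(2/74) = 3.000 × 0.1644 = 0.493.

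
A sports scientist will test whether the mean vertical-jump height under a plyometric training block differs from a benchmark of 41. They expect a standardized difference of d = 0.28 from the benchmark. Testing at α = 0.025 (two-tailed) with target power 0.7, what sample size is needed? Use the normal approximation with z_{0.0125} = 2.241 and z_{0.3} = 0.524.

For a one-sample test: n = ((z_{α/2} + z_β) / d)².
z_{α/2} + z_β = 2.241 + 0.524 = 2.765.
n = (2.765 / 0.28)² = 9.875² = 97.52.
Round up.

n = 98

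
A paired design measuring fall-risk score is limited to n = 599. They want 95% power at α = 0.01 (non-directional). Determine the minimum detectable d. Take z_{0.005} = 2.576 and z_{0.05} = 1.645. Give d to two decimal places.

For a single sample (or paired design) of n = 599: d_min = (z_{α/2} + z_β)/√n.
z-sum = 2.576 + 1.645 = 4.221.
d_min = 4.221 / √599 = 4.221 / 24.474 = 0.172.

d_min ≈ 0.17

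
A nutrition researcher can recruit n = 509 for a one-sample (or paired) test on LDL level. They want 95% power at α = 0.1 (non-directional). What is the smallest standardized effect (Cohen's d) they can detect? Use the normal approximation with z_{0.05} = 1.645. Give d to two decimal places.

d_min ≈ 0.15

For a single sample (or paired design) of n = 509: d_min = (z_{α/2} + z_β)/√n.
z-sum = 1.645 + 1.645 = 3.290.
d_min = 3.290 / √509 = 3.290 / 22.561 = 0.146.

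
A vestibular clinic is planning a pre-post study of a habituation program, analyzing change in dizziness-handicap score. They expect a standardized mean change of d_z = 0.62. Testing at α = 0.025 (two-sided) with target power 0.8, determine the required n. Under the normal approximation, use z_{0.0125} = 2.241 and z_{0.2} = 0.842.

For a paired (one-sample on differences) test: n = ((z_{α/2} + z_β) / d)².
z_{α/2} + z_β = 2.241 + 0.842 = 3.083.
n = (3.083 / 0.62)² = 4.973² = 24.73.
Round up.

n = 25 pairs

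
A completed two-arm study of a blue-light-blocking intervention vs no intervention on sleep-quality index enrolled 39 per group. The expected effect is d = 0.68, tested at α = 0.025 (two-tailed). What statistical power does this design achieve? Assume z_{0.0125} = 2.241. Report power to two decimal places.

For two equal groups, power = Φ(d·√(n/2) − z_{α/2}).
d·√(n/2) = 0.68 × √(39/2) = 0.68 × 4.416 = 3.003.
z_β = 3.003 − 2.241 = 0.762.
Power = Φ(0.762) = 0.777.

power ≈ 0.78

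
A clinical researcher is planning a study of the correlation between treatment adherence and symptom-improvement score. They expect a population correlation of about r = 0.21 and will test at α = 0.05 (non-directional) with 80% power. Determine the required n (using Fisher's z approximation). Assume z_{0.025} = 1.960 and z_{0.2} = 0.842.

n = 176

Fisher's z: C = ½·ln((1+r)/(1−r)) = ½·ln(1.5316) = 0.2132.
n = ((z_{α/2} + z_β)/C)² + 3.
(1.960 + 0.842) / 0.2132 = 2.802 / 0.2132 = 13.143.
n = 13.143² + 3 = 172.73 + 3 = 175.7.
Round up.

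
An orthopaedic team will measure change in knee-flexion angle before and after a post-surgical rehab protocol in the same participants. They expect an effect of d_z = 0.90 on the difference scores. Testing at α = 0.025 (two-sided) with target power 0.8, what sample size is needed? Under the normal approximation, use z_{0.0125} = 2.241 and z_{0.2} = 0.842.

n = 12 pairs

For a paired (one-sample on differences) test: n = ((z_{α/2} + z_β) / d)².
z_{α/2} + z_β = 2.241 + 0.842 = 3.083.
n = (3.083 / 0.90)² = 3.426² = 11.73.
Round up.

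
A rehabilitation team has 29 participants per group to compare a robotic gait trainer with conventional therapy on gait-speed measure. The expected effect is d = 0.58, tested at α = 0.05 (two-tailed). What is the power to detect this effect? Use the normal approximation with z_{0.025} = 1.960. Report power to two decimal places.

For two equal groups, power = Φ(d·√(n/2) − z_{α/2}).
d·√(n/2) = 0.58 × √(29/2) = 0.58 × 3.808 = 2.209.
z_β = 2.209 − 1.960 = 0.249.
Power = Φ(0.249) = 0.598.

power ≈ 0.60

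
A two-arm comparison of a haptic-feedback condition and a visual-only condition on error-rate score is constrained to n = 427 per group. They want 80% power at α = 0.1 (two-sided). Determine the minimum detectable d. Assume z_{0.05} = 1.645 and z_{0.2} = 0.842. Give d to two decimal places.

For two independent groups of n = 427 each: d_min = (z_{α/2} + z_β)·√(2/n).
z-sum = 1.645 + 0.842 = 2.487.
d_min = 2.487 × √(2/427) = 2.487 × 0.0684 = 0.170.

d_min ≈ 0.17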